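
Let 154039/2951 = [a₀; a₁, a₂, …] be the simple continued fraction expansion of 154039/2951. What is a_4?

2

154039 = 52·2951 + 587, so a_0 = 52
2951 = 5·587 + 16, so a_1 = 5
587 = 36·16 + 11, so a_2 = 36
16 = 1·11 + 5, so a_3 = 1
11 = 2·5 + 1, so a_4 = 2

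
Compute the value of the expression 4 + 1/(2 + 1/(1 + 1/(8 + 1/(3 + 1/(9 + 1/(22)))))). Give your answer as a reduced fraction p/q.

72534/16691

Start with 22.
9 + 1/(22/1) = 9 + 1/22 = 199/22
3 + 1/(199/22) = 3 + 22/199 = 619/199
8 + 1/(619/199) = 8 + 199/619 = 5151/619
1 + 1/(5151/619) = 1 + 619/5151 = 5770/5151
2 + 1/(5770/5151) = 2 + 5151/5770 = 16691/5770
4 + 1/(16691/5770) = 4 + 5770/16691 = 72534/16691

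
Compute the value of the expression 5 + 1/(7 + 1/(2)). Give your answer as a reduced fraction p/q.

77/15

a_0 = 5: 5/1
a_1 = 7: 36/7
a_2 = 2: 77/15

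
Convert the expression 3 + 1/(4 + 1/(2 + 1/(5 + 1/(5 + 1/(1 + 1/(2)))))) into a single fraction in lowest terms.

Work from the innermost term outward:
Start with 2.
1 + 1/(2/1) = 1 + 1/2 = 3/2
5 + 1/(3/2) = 5 + 2/3 = 17/3
5 + 1/(17/3) = 5 + 3/17 = 88/17
2 + 1/(88/17) = 2 + 17/88 = 193/88
4 + 1/(193/88) = 4 + 88/193 = 860/193
3 + 1/(860/193) = 3 + 193/860 = 2773/860

2773/860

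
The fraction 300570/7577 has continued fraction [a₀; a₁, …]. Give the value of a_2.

2

300570 = 39·7577 + 5067, so a_0 = 39
7577 = 1·5067 + 2510, so a_1 = 1
5067 = 2·2510 + 47, so a_2 = 2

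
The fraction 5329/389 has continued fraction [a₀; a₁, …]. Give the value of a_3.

3

5329 = 13·389 + 272, so a_0 = 13
389 = 1·272 + 117, so a_1 = 1
272 = 2·117 + 38, so a_2 = 2
117 = 3·38 + 3, so a_3 = 3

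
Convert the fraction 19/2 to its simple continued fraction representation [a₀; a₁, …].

Apply division with remainder until the remainder is 0:
19 ÷ 2 → quotient 9, remainder 1
2 ÷ 1 → quotient 2, remainder 0

[9; 2]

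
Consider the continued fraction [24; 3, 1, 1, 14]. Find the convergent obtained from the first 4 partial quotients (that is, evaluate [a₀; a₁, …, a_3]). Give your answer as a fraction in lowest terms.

170/7

Start with 1.
1 + 1/(1/1) = 1 + 1/1 = 2/1
3 + 1/(2/1) = 3 + 1/2 = 7/2
24 + 1/(7/2) = 24 + 2/7 = 170/7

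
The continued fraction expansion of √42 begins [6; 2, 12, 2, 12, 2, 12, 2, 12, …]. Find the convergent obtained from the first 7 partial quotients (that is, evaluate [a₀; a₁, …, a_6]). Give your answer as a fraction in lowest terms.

Starting at the tail and folding back:
Start with 12.
2 + 1/(12/1) = 2 + 1/12 = 25/12
12 + 1/(25/12) = 12 + 12/25 = 312/25
2 + 1/(312/25) = 2 + 25/312 = 649/312
12 + 1/(649/312) = 12 + 312/649 = 8100/649
2 + 1/(8100/649) = 2 + 649/8100 = 16849/8100
6 + 1/(16849/8100) = 6 + 8100/16849 = 109194/16849

109194/16849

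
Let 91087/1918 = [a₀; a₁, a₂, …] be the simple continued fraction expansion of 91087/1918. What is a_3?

91087 ÷ 1918 → quotient 47, remainder 941
1918 ÷ 941 → quotient 2, remainder 36
941 ÷ 36 → quotient 26, remainder 5
36 ÷ 5 → quotient 7, remainder 1

7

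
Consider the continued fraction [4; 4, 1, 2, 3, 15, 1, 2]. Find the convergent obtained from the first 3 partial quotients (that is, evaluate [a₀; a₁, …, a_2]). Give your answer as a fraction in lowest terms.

Collapse the nested fraction from the inside out:
Start with 1.
4 + 1/(1/1) = 4 + 1/1 = 5/1
4 + 1/(5/1) = 4 + 1/5 = 21/5

21/5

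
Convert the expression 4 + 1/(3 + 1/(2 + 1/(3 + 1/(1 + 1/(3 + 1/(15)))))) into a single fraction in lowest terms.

7663/1786

Work from the innermost term outward:
Start with 15.
3 + 1/(15/1) = 3 + 1/15 = 46/15
1 + 1/(46/15) = 1 + 15/46 = 61/46
3 + 1/(61/46) = 3 + 46/61 = 229/61
2 + 1/(229/61) = 2 + 61/229 = 519/229
3 + 1/(519/229) = 3 + 229/519 = 1786/519
4 + 1/(1786/519) = 4 + 519/1786 = 7663/1786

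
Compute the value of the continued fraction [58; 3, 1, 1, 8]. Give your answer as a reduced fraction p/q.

Start with 8.
1 + 1/(8/1) = 1 + 1/8 = 9/8
1 + 1/(9/8) = 1 + 8/9 = 17/9
3 + 1/(17/9) = 3 + 9/17 = 60/17
58 + 1/(60/17) = 58 + 17/60 = 3497/60

3497/60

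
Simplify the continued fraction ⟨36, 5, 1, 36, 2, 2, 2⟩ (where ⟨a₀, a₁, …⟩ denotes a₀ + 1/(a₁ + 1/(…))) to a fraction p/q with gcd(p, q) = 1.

97001/2682

a_0 = 36: 36/1
a_1 = 5: 181/5
a_2 = 1: 217/6
a_3 = 36: 7993/221
a_4 = 2: 16203/448
a_5 = 2: 40399/1117
a_6 = 2: 97001/2682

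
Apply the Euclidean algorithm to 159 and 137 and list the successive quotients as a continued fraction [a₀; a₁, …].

Run the Euclidean algorithm, recording each quotient:
159 ÷ 137 → quotient 1, remainder 22
137 ÷ 22 → quotient 6, remainder 5
22 ÷ 5 → quotient 4, remainder 2
5 ÷ 2 → quotient 2, remainder 1
2 ÷ 1 → quotient 2, remainder 0

[1; 6, 4, 2, 2]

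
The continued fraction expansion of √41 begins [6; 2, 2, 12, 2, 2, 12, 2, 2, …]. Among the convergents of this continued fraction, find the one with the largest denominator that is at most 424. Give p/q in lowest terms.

List convergents until the denominator exceeds the bound:
a_0 = 6: 6/1  (≤ bound)
a_1 = 2: 13/2  (≤ bound)
a_2 = 2: 32/5  (≤ bound)
a_3 = 12: 397/62  (≤ bound)
a_4 = 2: 826/129  (≤ bound)
a_5 = 2: 2049/320  (≤ bound)
a_6 = 12: 25414/3969  (> 424, stop)

2049/320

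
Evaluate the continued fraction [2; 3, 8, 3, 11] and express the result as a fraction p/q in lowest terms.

2049/883

Start with 11.
3 + 1/(11/1) = 3 + 1/11 = 34/11
8 + 1/(34/11) = 8 + 11/34 = 283/34
3 + 1/(283/34) = 3 + 34/283 = 883/283
2 + 1/(883/283) = 2 + 283/883 = 2049/883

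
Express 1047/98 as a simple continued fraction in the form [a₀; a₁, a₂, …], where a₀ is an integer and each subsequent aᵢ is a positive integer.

[10; 1, 2, 6, 5]

⌊1047/98⌋ = 10, remainder 67
⌊98/67⌋ = 1, remainder 31
⌊67/31⌋ = 2, remainder 5
⌊31/5⌋ = 6, remainder 1
⌊5/1⌋ = 5, remainder 0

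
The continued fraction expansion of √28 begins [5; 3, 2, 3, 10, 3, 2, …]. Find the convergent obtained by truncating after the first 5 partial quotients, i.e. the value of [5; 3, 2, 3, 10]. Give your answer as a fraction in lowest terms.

1307/247

Start with 10.
3 + 1/(10/1) = 3 + 1/10 = 31/10
2 + 1/(31/10) = 2 + 10/31 = 72/31
3 + 1/(72/31) = 3 + 31/72 = 247/72
5 + 1/(247/72) = 5 + 72/247 = 1307/247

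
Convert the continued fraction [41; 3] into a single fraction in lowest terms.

Start with 3.
41 + 1/(3/1) = 41 + 1/3 = 124/3

124/3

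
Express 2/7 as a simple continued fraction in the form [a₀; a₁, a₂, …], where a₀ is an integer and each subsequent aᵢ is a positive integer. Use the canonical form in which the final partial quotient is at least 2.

⌊2/7⌋ = 0, remainder 2
⌊7/2⌋ = 3, remainder 1
⌊2/1⌋ = 2, remainder 0

[0; 3, 2]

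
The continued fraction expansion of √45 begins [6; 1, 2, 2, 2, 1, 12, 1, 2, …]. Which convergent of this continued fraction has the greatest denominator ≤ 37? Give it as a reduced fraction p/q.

161/24

a_0 = 6: 6/1  (≤ bound)
a_1 = 1: 7/1  (≤ bound)
a_2 = 2: 20/3  (≤ bound)
a_3 = 2: 47/7  (≤ bound)
a_4 = 2: 114/17  (≤ bound)
a_5 = 1: 161/24  (≤ bound)
a_6 = 12: 2046/305  (> 37, stop)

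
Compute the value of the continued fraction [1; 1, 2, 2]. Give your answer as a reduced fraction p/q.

a_0 = 1: 1/1
a_1 = 1: 2/1
a_2 = 2: 5/3
a_3 = 2: 12/7

12/7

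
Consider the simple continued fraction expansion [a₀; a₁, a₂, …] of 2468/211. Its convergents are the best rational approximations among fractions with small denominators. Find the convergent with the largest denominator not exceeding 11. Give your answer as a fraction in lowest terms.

List convergents until the denominator exceeds the bound:
a_0 = 11: 11/1  (≤ bound)
a_1 = 1: 12/1  (≤ bound)
a_2 = 2: 35/3  (≤ bound)
a_3 = 3: 117/10  (≤ bound)
a_4 = 2: 269/23  (> 11, stop)

117/10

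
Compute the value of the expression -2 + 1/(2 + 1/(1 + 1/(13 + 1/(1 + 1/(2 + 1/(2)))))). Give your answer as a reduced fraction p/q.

-501/302

a_0 = -2: -2/1
a_1 = 2: -3/2
a_2 = 1: -5/3
a_3 = 13: -68/41
a_4 = 1: -73/44
a_5 = 2: -214/129
a_6 = 2: -501/302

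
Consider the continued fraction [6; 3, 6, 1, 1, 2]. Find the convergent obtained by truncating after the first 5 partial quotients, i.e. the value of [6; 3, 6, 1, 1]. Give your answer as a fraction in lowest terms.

259/41

Start with 1.
1 + 1/(1/1) = 1 + 1/1 = 2/1
6 + 1/(2/1) = 6 + 1/2 = 13/2
3 + 1/(13/2) = 3 + 2/13 = 41/13
6 + 1/(41/13) = 6 + 13/41 = 259/41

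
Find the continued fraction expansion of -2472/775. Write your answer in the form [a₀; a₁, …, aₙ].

[-4; 1, 4, 3, 1, 2, 13]

-2472 = -4·775 + 628, so a_0 = -4
775 = 1·628 + 147, so a_1 = 1
628 = 4·147 + 40, so a_2 = 4
147 = 3·40 + 27, so a_3 = 3
40 = 1·27 + 13, so a_4 = 1
27 = 2·13 + 1, so a_5 = 2
13 = 13·1 + 0, so a_6 = 13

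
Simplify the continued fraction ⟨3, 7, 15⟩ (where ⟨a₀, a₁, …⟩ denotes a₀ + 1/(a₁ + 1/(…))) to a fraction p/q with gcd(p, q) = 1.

333/106

Start with 15.
7 + 1/(15/1) = 7 + 1/15 = 106/15
3 + 1/(106/15) = 3 + 15/106 = 333/106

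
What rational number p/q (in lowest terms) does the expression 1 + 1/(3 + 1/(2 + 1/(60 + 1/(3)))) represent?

1641/1276

Start with 3.
60 + 1/(3/1) = 60 + 1/3 = 181/3
2 + 1/(181/3) = 2 + 3/181 = 365/181
3 + 1/(365/181) = 3 + 181/365 = 1276/365
1 + 1/(1276/365) = 1 + 365/1276 = 1641/1276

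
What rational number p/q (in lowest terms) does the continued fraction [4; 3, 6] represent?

82/19

Use the convergent recurrence hₖ = aₖ·hₖ₋₁ + hₖ₋₂ (and likewise for the denominators kₖ):
a_0 = 4: 4/1
a_1 = 3: 13/3
a_2 = 6: 82/19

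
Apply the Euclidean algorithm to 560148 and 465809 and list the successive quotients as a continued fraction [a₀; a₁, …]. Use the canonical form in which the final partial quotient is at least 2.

[1; 4, 1, 15, 36, 9, 18]

Run the Euclidean algorithm, recording each quotient:
560148 = 1·465809 + 94339, so a_0 = 1
465809 = 4·94339 + 88453, so a_1 = 4
94339 = 1·88453 + 5886, so a_2 = 1
88453 = 15·5886 + 163, so a_3 = 15
5886 = 36·163 + 18, so a_4 = 36
163 = 9·18 + 1, so a_5 = 9
18 = 18·1 + 0, so a_6 = 18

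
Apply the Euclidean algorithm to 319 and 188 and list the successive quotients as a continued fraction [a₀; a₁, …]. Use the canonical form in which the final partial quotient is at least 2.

319 = 1·188 + 131, so a_0 = 1
188 = 1·131 + 57, so a_1 = 1
131 = 2·57 + 17, so a_2 = 2
57 = 3·17 + 6, so a_3 = 3
17 = 2·6 + 5, so a_4 = 2
6 = 1·5 + 1, so a_5 = 1
5 = 5·1 + 0, so a_6 = 5

[1; 1, 2, 3, 2, 1, 5]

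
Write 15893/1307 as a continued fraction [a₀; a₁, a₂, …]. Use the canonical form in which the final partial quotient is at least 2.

[12; 6, 3, 1, 16, 1, 2]

Run the Euclidean algorithm, recording each quotient:
15893 = 12·1307 + 209, so a_0 = 12
1307 = 6·209 + 53, so a_1 = 6
209 = 3·53 + 50, so a_2 = 3
53 = 1·50 + 3, so a_3 = 1
50 = 16·3 + 2, so a_4 = 16
3 = 1·2 + 1, so a_5 = 1
2 = 2·1 + 0, so a_6 = 2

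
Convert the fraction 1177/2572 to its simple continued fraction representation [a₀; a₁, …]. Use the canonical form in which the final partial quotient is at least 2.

[0; 2, 5, 2, 1, 1, 43]

⌊1177/2572⌋ = 0, remainder 1177
⌊2572/1177⌋ = 2, remainder 218
⌊1177/218⌋ = 5, remainder 87
⌊218/87⌋ = 2, remainder 44
⌊87/44⌋ = 1, remainder 43
⌊44/43⌋ = 1, remainder 1
⌊43/1⌋ = 43, remainder 0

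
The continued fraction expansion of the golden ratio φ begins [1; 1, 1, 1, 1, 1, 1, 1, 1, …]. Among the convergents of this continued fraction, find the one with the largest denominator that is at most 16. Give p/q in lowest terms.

List convergents until the denominator exceeds the bound:
a_0 = 1: 1/1  (≤ bound)
a_1 = 1: 2/1  (≤ bound)
a_2 = 1: 3/2  (≤ bound)
a_3 = 1: 5/3  (≤ bound)
a_4 = 1: 8/5  (≤ bound)
a_5 = 1: 13/8  (≤ bound)
a_6 = 1: 21/13  (≤ bound)
a_7 = 1: 34/21  (> 16, stop)

21/13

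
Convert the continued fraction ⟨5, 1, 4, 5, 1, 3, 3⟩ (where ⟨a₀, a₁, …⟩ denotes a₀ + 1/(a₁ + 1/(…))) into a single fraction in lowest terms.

2253/388

Collapse the nested fraction from the inside out:
Start with 3.
3 + 1/(3/1) = 3 + 1/3 = 10/3
1 + 1/(10/3) = 1 + 3/10 = 13/10
5 + 1/(13/10) = 5 + 10/13 = 75/13
4 + 1/(75/13) = 4 + 13/75 = 313/75
1 + 1/(313/75) = 1 + 75/313 = 388/313
5 + 1/(388/313) = 5 + 313/388 = 2253/388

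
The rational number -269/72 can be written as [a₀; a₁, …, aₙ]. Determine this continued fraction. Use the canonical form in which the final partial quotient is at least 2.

-269 = -4·72 + 19, so a_0 = -4
72 = 3·19 + 15, so a_1 = 3
19 = 1·15 + 4, so a_2 = 1
15 = 3·4 + 3, so a_3 = 3
4 = 1·3 + 1, so a_4 = 1
3 = 3·1 + 0, so a_5 = 3

[-4; 3, 1, 3, 1, 3]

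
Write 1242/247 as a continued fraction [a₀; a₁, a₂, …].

[5; 35, 3, 2]

⌊1242/247⌋ = 5, remainder 7
⌊247/7⌋ = 35, remainder 2
⌊7/2⌋ = 3, remainder 1
⌊2/1⌋ = 2, remainder 0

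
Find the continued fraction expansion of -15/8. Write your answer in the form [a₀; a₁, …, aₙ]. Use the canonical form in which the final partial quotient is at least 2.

[-2; 8]

-15 ÷ 8 → quotient -2, remainder 1
8 ÷ 1 → quotient 8, remainder 0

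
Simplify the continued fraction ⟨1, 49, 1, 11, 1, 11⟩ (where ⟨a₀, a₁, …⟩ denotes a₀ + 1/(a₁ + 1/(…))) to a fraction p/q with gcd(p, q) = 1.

7893/7738

Compute successive convergents:
a_0 = 1: 1/1
a_1 = 49: 50/49
a_2 = 1: 51/50
a_3 = 11: 611/599
a_4 = 1: 662/649
a_5 = 11: 7893/7738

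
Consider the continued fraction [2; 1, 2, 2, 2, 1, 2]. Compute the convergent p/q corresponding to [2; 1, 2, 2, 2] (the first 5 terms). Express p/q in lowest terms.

46/17

a_0 = 2: 2/1
a_1 = 1: 3/1
a_2 = 2: 8/3
a_3 = 2: 19/7
a_4 = 2: 46/17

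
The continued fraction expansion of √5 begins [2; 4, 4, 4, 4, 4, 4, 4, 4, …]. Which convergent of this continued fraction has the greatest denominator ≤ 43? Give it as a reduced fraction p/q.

38/17

a_0 = 2: 2/1  (≤ bound)
a_1 = 4: 9/4  (≤ bound)
a_2 = 4: 38/17  (≤ bound)
a_3 = 4: 161/72  (> 43, stop)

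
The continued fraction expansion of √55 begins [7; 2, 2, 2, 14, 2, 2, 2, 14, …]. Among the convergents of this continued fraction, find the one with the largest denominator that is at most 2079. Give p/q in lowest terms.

List convergents until the denominator exceeds the bound:
a_0 = 7: 7/1  (≤ bound)
a_1 = 2: 15/2  (≤ bound)
a_2 = 2: 37/5  (≤ bound)
a_3 = 2: 89/12  (≤ bound)
a_4 = 14: 1283/173  (≤ bound)
a_5 = 2: 2655/358  (≤ bound)
a_6 = 2: 6593/889  (≤ bound)
a_7 = 2: 15841/2136  (> 2079, stop)

6593/889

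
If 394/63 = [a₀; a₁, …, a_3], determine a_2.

394 ÷ 63 → quotient 6, remainder 16
63 ÷ 16 → quotient 3, remainder 15
16 ÷ 15 → quotient 1, remainder 1

1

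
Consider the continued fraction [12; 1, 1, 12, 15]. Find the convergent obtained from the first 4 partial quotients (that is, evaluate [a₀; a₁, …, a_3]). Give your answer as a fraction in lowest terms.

313/25

Build up convergents one term at a time:
a_0 = 12: 12/1
a_1 = 1: 13/1
a_2 = 1: 25/2
a_3 = 12: 313/25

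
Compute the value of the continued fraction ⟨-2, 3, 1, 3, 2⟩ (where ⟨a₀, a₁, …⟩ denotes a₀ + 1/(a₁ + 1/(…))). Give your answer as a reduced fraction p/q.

-59/34

Start with 2.
3 + 1/(2/1) = 3 + 1/2 = 7/2
1 + 1/(7/2) = 1 + 2/7 = 9/7
3 + 1/(9/7) = 3 + 7/9 = 34/9
-2 + 1/(34/9) = -2 + 9/34 = -59/34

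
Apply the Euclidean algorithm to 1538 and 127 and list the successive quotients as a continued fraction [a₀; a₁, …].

1538 ÷ 127 → quotient 12, remainder 14
127 ÷ 14 → quotient 9, remainder 1
14 ÷ 1 → quotient 14, remainder 0

[12; 9, 14]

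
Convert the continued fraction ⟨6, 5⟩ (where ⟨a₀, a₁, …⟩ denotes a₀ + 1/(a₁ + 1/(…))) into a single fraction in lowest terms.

Start with 5.
6 + 1/(5/1) = 6 + 1/5 = 31/5

31/5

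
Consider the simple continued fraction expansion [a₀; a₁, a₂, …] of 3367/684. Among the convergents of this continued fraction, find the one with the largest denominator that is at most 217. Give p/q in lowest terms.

699/142

a_0 = 4: 4/1  (≤ bound)
a_1 = 1: 5/1  (≤ bound)
a_2 = 11: 59/12  (≤ bound)
a_3 = 1: 64/13  (≤ bound)
a_4 = 9: 635/129  (≤ bound)
a_5 = 1: 699/142  (≤ bound)
a_6 = 1: 1334/271  (> 217, stop)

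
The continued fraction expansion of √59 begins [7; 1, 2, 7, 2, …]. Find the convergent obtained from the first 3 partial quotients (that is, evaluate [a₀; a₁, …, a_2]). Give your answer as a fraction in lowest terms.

Start with 2.
1 + 1/(2/1) = 1 + 1/2 = 3/2
7 + 1/(3/2) = 7 + 2/3 = 23/3

23/3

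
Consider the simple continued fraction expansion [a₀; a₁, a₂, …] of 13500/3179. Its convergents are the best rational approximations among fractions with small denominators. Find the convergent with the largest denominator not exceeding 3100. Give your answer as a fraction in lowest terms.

List convergents until the denominator exceeds the bound:
a_0 = 4: 4/1  (≤ bound)
a_1 = 4: 17/4  (≤ bound)
a_2 = 18: 310/73  (≤ bound)
a_3 = 4: 1257/296  (≤ bound)
a_4 = 3: 4081/961  (≤ bound)
a_5 = 3: 13500/3179  (> 3100, stop)

4081/961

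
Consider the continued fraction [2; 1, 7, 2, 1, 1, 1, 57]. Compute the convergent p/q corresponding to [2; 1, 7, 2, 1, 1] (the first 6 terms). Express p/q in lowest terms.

a_0 = 2: 2/1
a_1 = 1: 3/1
a_2 = 7: 23/8
a_3 = 2: 49/17
a_4 = 1: 72/25
a_5 = 1: 121/42

121/42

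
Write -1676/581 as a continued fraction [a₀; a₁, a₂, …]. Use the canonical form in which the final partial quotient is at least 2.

[-3; 8, 1, 2, 22]

Run the Euclidean algorithm, recording each quotient:
-1676 ÷ 581 → quotient -3, remainder 67
581 ÷ 67 → quotient 8, remainder 45
67 ÷ 45 → quotient 1, remainder 22
45 ÷ 22 → quotient 2, remainder 1
22 ÷ 1 → quotient 22, remainder 0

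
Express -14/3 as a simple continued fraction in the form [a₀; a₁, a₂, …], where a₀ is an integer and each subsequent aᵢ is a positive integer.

Apply division with remainder until the remainder is 0:
⌊-14/3⌋ = -5, remainder 1
⌊3/1⌋ = 3, remainder 0

[-5; 3]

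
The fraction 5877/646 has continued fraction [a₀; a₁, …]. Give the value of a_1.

10

5877 ÷ 646 → quotient 9, remainder 63
646 ÷ 63 → quotient 10, remainder 16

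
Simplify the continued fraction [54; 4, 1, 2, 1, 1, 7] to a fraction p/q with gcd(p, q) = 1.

a_0 = 54: 54/1
a_1 = 4: 217/4
a_2 = 1: 271/5
a_3 = 2: 759/14
a_4 = 1: 1030/19
a_5 = 1: 1789/33
a_6 = 7: 13553/250

13553/250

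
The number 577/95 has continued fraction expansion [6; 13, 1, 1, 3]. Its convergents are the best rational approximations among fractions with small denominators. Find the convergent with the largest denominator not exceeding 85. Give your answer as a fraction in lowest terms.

a_0 = 6: 6/1  (≤ bound)
a_1 = 13: 79/13  (≤ bound)
a_2 = 1: 85/14  (≤ bound)
a_3 = 1: 164/27  (≤ bound)
a_4 = 3: 577/95  (> 85, stop)

164/27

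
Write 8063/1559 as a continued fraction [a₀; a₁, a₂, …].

[5; 5, 1, 4, 2, 7, 1, 2]

8063 ÷ 1559 → quotient 5, remainder 268
1559 ÷ 268 → quotient 5, remainder 219
268 ÷ 219 → quotient 1, remainder 49
219 ÷ 49 → quotient 4, remainder 23
49 ÷ 23 → quotient 2, remainder 3
23 ÷ 3 → quotient 7, remainder 2
3 ÷ 2 → quotient 1, remainder 1
2 ÷ 1 → quotient 2, remainder 0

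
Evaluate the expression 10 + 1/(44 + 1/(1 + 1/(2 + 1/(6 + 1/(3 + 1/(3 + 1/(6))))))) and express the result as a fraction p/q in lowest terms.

561584/56033

Build up convergents one term at a time:
a_0 = 10: 10/1
a_1 = 44: 441/44
a_2 = 1: 451/45
a_3 = 2: 1343/134
a_4 = 6: 8509/849
a_5 = 3: 26870/2681
a_6 = 3: 89119/8892
a_7 = 6: 561584/56033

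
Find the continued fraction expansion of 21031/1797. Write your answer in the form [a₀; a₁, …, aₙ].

⌊21031/1797⌋ = 11, remainder 1264
⌊1797/1264⌋ = 1, remainder 533
⌊1264/533⌋ = 2, remainder 198
⌊533/198⌋ = 2, remainder 137
⌊198/137⌋ = 1, remainder 61
⌊137/61⌋ = 2, remainder 15
⌊61/15⌋ = 4, remainder 1
⌊15/1⌋ = 15, remainder 0

[11; 1, 2, 2, 1, 2, 4, 15]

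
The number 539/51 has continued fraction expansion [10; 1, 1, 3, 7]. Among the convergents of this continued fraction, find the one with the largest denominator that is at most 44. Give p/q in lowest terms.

a_0 = 10: 10/1  (≤ bound)
a_1 = 1: 11/1  (≤ bound)
a_2 = 1: 21/2  (≤ bound)
a_3 = 3: 74/7  (≤ bound)
a_4 = 7: 539/51  (> 44, stop)

74/7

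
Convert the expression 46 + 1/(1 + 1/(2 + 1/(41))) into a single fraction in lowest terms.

5787/124

Start with 41.
2 + 1/(41/1) = 2 + 1/41 = 83/41
1 + 1/(83/41) = 1 + 41/83 = 124/83
46 + 1/(124/83) = 46 + 83/124 = 5787/124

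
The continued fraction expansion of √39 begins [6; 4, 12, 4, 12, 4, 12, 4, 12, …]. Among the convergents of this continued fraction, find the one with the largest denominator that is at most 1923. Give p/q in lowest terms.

a_0 = 6: 6/1  (≤ bound)
a_1 = 4: 25/4  (≤ bound)
a_2 = 12: 306/49  (≤ bound)
a_3 = 4: 1249/200  (≤ bound)
a_4 = 12: 15294/2449  (> 1923, stop)

1249/200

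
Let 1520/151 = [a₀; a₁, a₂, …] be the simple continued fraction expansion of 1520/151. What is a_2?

1520 ÷ 151 → quotient 10, remainder 10
151 ÷ 10 → quotient 15, remainder 1
10 ÷ 1 → quotient 10, remainder 0

10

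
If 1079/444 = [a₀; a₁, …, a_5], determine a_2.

3

1079 = 2·444 + 191, so a_0 = 2
444 = 2·191 + 62, so a_1 = 2
191 = 3·62 + 5, so a_2 = 3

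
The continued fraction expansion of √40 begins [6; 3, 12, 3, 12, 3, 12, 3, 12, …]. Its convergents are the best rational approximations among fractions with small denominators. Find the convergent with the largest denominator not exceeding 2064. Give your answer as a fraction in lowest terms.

a_0 = 6: 6/1  (≤ bound)
a_1 = 3: 19/3  (≤ bound)
a_2 = 12: 234/37  (≤ bound)
a_3 = 3: 721/114  (≤ bound)
a_4 = 12: 8886/1405  (≤ bound)
a_5 = 3: 27379/4329  (> 2064, stop)

8886/1405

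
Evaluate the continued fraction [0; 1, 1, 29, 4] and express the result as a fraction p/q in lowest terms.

Work from the innermost term outward:
Start with 4.
29 + 1/(4/1) = 29 + 1/4 = 117/4
1 + 1/(117/4) = 1 + 4/117 = 121/117
1 + 1/(121/117) = 1 + 117/121 = 238/121
0 + 1/(238/121) = 0 + 121/238 = 121/238

121/238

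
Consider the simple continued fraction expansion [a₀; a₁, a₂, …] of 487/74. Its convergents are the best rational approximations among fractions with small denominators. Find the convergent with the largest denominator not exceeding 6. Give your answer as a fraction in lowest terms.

a_0 = 6: 6/1  (≤ bound)
a_1 = 1: 7/1  (≤ bound)
a_2 = 1: 13/2  (≤ bound)
a_3 = 2: 33/5  (≤ bound)
a_4 = 1: 46/7  (> 6, stop)

33/5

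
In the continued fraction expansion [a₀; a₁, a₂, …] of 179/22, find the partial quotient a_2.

3

⌊179/22⌋ = 8, remainder 3
⌊22/3⌋ = 7, remainder 1
⌊3/1⌋ = 3, remainder 0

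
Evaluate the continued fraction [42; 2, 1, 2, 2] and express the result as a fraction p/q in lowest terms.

Start with 2.
2 + 1/(2/1) = 2 + 1/2 = 5/2
1 + 1/(5/2) = 1 + 2/5 = 7/5
2 + 1/(7/5) = 2 + 5/7 = 19/7
42 + 1/(19/7) = 42 + 7/19 = 805/19

805/19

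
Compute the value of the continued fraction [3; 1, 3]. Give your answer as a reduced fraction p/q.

Start with 3.
1 + 1/(3/1) = 1 + 1/3 = 4/3
3 + 1/(4/3) = 3 + 3/4 = 15/4

15/4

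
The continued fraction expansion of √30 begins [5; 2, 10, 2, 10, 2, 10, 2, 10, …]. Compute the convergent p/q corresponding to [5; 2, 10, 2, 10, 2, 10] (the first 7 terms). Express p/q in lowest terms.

55435/10121

Starting at the tail and folding back:
Start with 10.
2 + 1/(10/1) = 2 + 1/10 = 21/10
10 + 1/(21/10) = 10 + 10/21 = 220/21
2 + 1/(220/21) = 2 + 21/220 = 461/220
10 + 1/(461/220) = 10 + 220/461 = 4830/461
2 + 1/(4830/461) = 2 + 461/4830 = 10121/4830
5 + 1/(10121/4830) = 5 + 4830/10121 = 55435/10121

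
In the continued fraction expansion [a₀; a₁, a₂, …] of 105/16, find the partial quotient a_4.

105 = 6·16 + 9, so a_0 = 6
16 = 1·9 + 7, so a_1 = 1
9 = 1·7 + 2, so a_2 = 1
7 = 3·2 + 1, so a_3 = 3
2 = 2·1 + 0, so a_4 = 2

2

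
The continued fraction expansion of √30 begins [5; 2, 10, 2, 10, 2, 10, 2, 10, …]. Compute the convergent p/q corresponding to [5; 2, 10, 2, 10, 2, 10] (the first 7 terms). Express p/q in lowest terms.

55435/10121

Work from the innermost term outward:
Start with 10.
2 + 1/(10/1) = 2 + 1/10 = 21/10
10 + 1/(21/10) = 10 + 10/21 = 220/21
2 + 1/(220/21) = 2 + 21/220 = 461/220
10 + 1/(461/220) = 10 + 220/461 = 4830/461
2 + 1/(4830/461) = 2 + 461/4830 = 10121/4830
5 + 1/(10121/4830) = 5 + 4830/10121 = 55435/10121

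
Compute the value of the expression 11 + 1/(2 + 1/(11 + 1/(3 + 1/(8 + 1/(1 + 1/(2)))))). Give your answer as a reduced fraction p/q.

Starting at the tail and folding back:
Start with 2.
1 + 1/(2/1) = 1 + 1/2 = 3/2
8 + 1/(3/2) = 8 + 2/3 = 26/3
3 + 1/(26/3) = 3 + 3/26 = 81/26
11 + 1/(81/26) = 11 + 26/81 = 917/81
2 + 1/(917/81) = 2 + 81/917 = 1915/917
11 + 1/(1915/917) = 11 + 917/1915 = 21982/1915

21982/1915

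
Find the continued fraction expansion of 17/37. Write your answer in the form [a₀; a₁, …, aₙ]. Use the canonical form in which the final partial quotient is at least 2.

17 = 0·37 + 17, so a_0 = 0
37 = 2·17 + 3, so a_1 = 2
17 = 5·3 + 2, so a_2 = 5
3 = 1·2 + 1, so a_3 = 1
2 = 2·1 + 0, so a_4 = 2

[0; 2, 5, 1, 2]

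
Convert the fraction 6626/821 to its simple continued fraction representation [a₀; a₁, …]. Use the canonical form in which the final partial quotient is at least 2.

Apply division with remainder until the remainder is 0:
6626 ÷ 821 → quotient 8, remainder 58
821 ÷ 58 → quotient 14, remainder 9
58 ÷ 9 → quotient 6, remainder 4
9 ÷ 4 → quotient 2, remainder 1
4 ÷ 1 → quotient 4, remainder 0

[8; 14, 6, 2, 4]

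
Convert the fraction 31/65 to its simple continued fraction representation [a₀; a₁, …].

Repeatedly divide and take the remainder:
⌊31/65⌋ = 0, remainder 31
⌊65/31⌋ = 2, remainder 3
⌊31/3⌋ = 10, remainder 1
⌊3/1⌋ = 3, remainder 0

[0; 2, 10, 3]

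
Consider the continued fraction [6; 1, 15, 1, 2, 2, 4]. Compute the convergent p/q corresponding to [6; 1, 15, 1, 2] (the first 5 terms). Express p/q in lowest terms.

347/50

Start with 2.
1 + 1/(2/1) = 1 + 1/2 = 3/2
15 + 1/(3/2) = 15 + 2/3 = 47/3
1 + 1/(47/3) = 1 + 3/47 = 50/47
6 + 1/(50/47) = 6 + 47/50 = 347/50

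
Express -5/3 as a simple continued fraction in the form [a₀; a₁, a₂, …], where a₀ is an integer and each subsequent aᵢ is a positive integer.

⌊-5/3⌋ = -2, remainder 1
⌊3/1⌋ = 3, remainder 0

[-2; 3]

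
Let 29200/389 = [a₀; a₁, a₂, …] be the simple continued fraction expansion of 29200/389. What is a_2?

1

29200 ÷ 389 → quotient 75, remainder 25
389 ÷ 25 → quotient 15, remainder 14
25 ÷ 14 → quotient 1, remainder 11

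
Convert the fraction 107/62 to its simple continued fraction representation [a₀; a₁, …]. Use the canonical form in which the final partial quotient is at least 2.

[1; 1, 2, 1, 1, 1, 5]

⌊107/62⌋ = 1, remainder 45
⌊62/45⌋ = 1, remainder 17
⌊45/17⌋ = 2, remainder 11
⌊17/11⌋ = 1, remainder 6
⌊11/6⌋ = 1, remainder 5
⌊6/5⌋ = 1, remainder 1
⌊5/1⌋ = 5, remainder 0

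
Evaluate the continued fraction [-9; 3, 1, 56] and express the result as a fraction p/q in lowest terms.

-1986/227

a_0 = -9: -9/1
a_1 = 3: -26/3
a_2 = 1: -35/4
a_3 = 56: -1986/227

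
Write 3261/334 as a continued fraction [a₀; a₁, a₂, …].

[9; 1, 3, 4, 2, 1, 1, 3]

⌊3261/334⌋ = 9, remainder 255
⌊334/255⌋ = 1, remainder 79
⌊255/79⌋ = 3, remainder 18
⌊79/18⌋ = 4, remainder 7
⌊18/7⌋ = 2, remainder 4
⌊7/4⌋ = 1, remainder 3
⌊4/3⌋ = 1, remainder 1
⌊3/1⌋ = 3, remainder 0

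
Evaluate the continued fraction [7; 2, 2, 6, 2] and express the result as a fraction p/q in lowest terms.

Starting at the tail and folding back:
Start with 2.
6 + 1/(2/1) = 6 + 1/2 = 13/2
2 + 1/(13/2) = 2 + 2/13 = 28/13
2 + 1/(28/13) = 2 + 13/28 = 69/28
7 + 1/(69/28) = 7 + 28/69 = 511/69

511/69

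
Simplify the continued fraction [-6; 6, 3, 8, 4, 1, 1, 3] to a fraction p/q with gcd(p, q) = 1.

-30313/5189

Work from the innermost term outward:
Start with 3.
1 + 1/(3/1) = 1 + 1/3 = 4/3
1 + 1/(4/3) = 1 + 3/4 = 7/4
4 + 1/(7/4) = 4 + 4/7 = 32/7
8 + 1/(32/7) = 8 + 7/32 = 263/32
3 + 1/(263/32) = 3 + 32/263 = 821/263
6 + 1/(821/263) = 6 + 263/821 = 5189/821
-6 + 1/(5189/821) = -6 + 821/5189 = -30313/5189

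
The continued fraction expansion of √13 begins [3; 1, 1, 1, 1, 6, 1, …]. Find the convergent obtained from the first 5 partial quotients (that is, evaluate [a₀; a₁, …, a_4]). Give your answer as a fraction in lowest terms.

Work from the innermost term outward:
Start with 1.
1 + 1/(1/1) = 1 + 1/1 = 2/1
1 + 1/(2/1) = 1 + 1/2 = 3/2
1 + 1/(3/2) = 1 + 2/3 = 5/3
3 + 1/(5/3) = 3 + 3/5 = 18/5

18/5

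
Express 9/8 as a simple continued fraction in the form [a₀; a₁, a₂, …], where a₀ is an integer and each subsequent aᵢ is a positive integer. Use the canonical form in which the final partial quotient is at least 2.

Run the Euclidean algorithm, recording each quotient:
9 ÷ 8 → quotient 1, remainder 1
8 ÷ 1 → quotient 8, remainder 0

[1; 8]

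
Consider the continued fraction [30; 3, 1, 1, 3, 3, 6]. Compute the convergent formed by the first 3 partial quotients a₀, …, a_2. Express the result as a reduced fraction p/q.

121/4

Compute successive convergents:
a_0 = 30: 30/1
a_1 = 3: 91/3
a_2 = 1: 121/4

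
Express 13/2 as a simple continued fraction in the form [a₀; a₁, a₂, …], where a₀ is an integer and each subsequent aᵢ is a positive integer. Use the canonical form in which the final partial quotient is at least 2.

[6; 2]

⌊13/2⌋ = 6, remainder 1
⌊2/1⌋ = 2, remainder 0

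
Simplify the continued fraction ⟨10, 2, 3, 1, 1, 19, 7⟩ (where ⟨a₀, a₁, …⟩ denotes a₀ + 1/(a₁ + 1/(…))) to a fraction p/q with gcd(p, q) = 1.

Build up convergents one term at a time:
a_0 = 10: 10/1
a_1 = 2: 21/2
a_2 = 3: 73/7
a_3 = 1: 94/9
a_4 = 1: 167/16
a_5 = 19: 3267/313
a_6 = 7: 23036/2207

23036/2207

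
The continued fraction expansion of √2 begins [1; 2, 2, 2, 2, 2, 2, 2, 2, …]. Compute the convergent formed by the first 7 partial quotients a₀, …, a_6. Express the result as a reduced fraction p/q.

a_0 = 1: 1/1
a_1 = 2: 3/2
a_2 = 2: 7/5
a_3 = 2: 17/12
a_4 = 2: 41/29
a_5 = 2: 99/70
a_6 = 2: 239/169

239/169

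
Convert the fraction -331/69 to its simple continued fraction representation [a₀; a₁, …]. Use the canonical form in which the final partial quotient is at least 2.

[-5; 4, 1, 13]

-331 = -5·69 + 14, so a_0 = -5
69 = 4·14 + 13, so a_1 = 4
14 = 1·13 + 1, so a_2 = 1
13 = 13·1 + 0, so a_3 = 13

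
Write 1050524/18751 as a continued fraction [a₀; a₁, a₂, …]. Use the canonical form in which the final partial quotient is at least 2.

1050524 ÷ 18751 → quotient 56, remainder 468
18751 ÷ 468 → quotient 40, remainder 31
468 ÷ 31 → quotient 15, remainder 3
31 ÷ 3 → quotient 10, remainder 1
3 ÷ 1 → quotient 3, remainder 0

[56; 40, 15, 10, 3]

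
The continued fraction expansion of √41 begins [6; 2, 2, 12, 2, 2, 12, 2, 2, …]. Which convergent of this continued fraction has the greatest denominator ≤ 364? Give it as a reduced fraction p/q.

2049/320

a_0 = 6: 6/1  (≤ bound)
a_1 = 2: 13/2  (≤ bound)
a_2 = 2: 32/5  (≤ bound)
a_3 = 12: 397/62  (≤ bound)
a_4 = 2: 826/129  (≤ bound)
a_5 = 2: 2049/320  (≤ bound)
a_6 = 12: 25414/3969  (> 364, stop)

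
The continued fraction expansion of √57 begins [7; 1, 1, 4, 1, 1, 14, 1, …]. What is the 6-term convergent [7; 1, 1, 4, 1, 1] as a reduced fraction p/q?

a_0 = 7: 7/1
a_1 = 1: 8/1
a_2 = 1: 15/2
a_3 = 4: 68/9
a_4 = 1: 83/11
a_5 = 1: 151/20

151/20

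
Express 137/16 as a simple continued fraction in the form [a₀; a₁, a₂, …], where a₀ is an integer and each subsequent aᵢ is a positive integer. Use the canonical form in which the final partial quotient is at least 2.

⌊137/16⌋ = 8, remainder 9
⌊16/9⌋ = 1, remainder 7
⌊9/7⌋ = 1, remainder 2
⌊7/2⌋ = 3, remainder 1
⌊2/1⌋ = 2, remainder 0

[8; 1, 1, 3, 2]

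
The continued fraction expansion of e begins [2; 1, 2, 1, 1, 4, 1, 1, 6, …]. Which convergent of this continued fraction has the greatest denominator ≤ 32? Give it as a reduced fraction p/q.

List convergents until the denominator exceeds the bound:
a_0 = 2: 2/1  (≤ bound)
a_1 = 1: 3/1  (≤ bound)
a_2 = 2: 8/3  (≤ bound)
a_3 = 1: 11/4  (≤ bound)
a_4 = 1: 19/7  (≤ bound)
a_5 = 4: 87/32  (≤ bound)
a_6 = 1: 106/39  (> 32, stop)

87/32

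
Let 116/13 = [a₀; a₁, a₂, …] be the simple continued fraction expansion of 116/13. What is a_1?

Run the Euclidean algorithm, recording each quotient:
⌊116/13⌋ = 8, remainder 12
⌊13/12⌋ = 1, remainder 1

1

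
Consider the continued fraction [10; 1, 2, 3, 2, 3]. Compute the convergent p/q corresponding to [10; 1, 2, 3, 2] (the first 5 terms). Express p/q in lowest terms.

Build up convergents one term at a time:
a_0 = 10: 10/1
a_1 = 1: 11/1
a_2 = 2: 32/3
a_3 = 3: 107/10
a_4 = 2: 246/23

246/23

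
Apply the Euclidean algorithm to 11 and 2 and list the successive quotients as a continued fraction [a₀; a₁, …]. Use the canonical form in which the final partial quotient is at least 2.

Run the Euclidean algorithm, recording each quotient:
11 ÷ 2 → quotient 5, remainder 1
2 ÷ 1 → quotient 2, remainder 0

[5; 2]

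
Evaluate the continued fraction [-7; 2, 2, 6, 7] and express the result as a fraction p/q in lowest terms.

Starting at the tail and folding back:
Start with 7.
6 + 1/(7/1) = 6 + 1/7 = 43/7
2 + 1/(43/7) = 2 + 7/43 = 93/43
2 + 1/(93/43) = 2 + 43/93 = 229/93
-7 + 1/(229/93) = -7 + 93/229 = -1510/229

-1510/229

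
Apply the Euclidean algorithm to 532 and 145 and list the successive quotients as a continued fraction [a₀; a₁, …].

[3; 1, 2, 48]

⌊532/145⌋ = 3, remainder 97
⌊145/97⌋ = 1, remainder 48
⌊97/48⌋ = 2, remainder 1
⌊48/1⌋ = 48, remainder 0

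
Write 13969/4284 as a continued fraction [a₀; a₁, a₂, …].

[3; 3, 1, 5, 14, 6, 2]

13969 ÷ 4284 → quotient 3, remainder 1117
4284 ÷ 1117 → quotient 3, remainder 933
1117 ÷ 933 → quotient 1, remainder 184
933 ÷ 184 → quotient 5, remainder 13
184 ÷ 13 → quotient 14, remainder 2
13 ÷ 2 → quotient 6, remainder 1
2 ÷ 1 → quotient 2, remainder 0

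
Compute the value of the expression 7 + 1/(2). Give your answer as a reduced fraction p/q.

Collapse the nested fraction from the inside out:
Start with 2.
7 + 1/(2/1) = 7 + 1/2 = 15/2

15/2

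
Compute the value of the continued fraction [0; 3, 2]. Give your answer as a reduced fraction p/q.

Build up convergents one term at a time:
a_0 = 0: 0/1
a_1 = 3: 1/3
a_2 = 2: 2/7

2/7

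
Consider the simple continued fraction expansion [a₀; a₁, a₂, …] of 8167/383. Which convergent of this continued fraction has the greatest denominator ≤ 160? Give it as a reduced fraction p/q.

List convergents until the denominator exceeds the bound:
a_0 = 21: 21/1  (≤ bound)
a_1 = 3: 64/3  (≤ bound)
a_2 = 11: 725/34  (≤ bound)
a_3 = 3: 2239/105  (≤ bound)
a_4 = 1: 2964/139  (≤ bound)
a_5 = 2: 8167/383  (> 160, stop)

2964/139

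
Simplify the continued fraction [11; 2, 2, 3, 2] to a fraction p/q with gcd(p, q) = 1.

Use the convergent recurrence hₖ = aₖ·hₖ₋₁ + hₖ₋₂ (and likewise for the denominators kₖ):
a_0 = 11: 11/1
a_1 = 2: 23/2
a_2 = 2: 57/5
a_3 = 3: 194/17
a_4 = 2: 445/39

445/39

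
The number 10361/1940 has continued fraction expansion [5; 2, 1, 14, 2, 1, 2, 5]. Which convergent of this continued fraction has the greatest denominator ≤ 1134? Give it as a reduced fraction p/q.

a_0 = 5: 5/1  (≤ bound)
a_1 = 2: 11/2  (≤ bound)
a_2 = 1: 16/3  (≤ bound)
a_3 = 14: 235/44  (≤ bound)
a_4 = 2: 486/91  (≤ bound)
a_5 = 1: 721/135  (≤ bound)
a_6 = 2: 1928/361  (≤ bound)
a_7 = 5: 10361/1940  (> 1134, stop)

1928/361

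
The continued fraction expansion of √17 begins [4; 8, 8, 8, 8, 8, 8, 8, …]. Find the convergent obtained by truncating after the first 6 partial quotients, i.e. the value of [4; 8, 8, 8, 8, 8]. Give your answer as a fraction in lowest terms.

Start with 8.
8 + 1/(8/1) = 8 + 1/8 = 65/8
8 + 1/(65/8) = 8 + 8/65 = 528/65
8 + 1/(528/65) = 8 + 65/528 = 4289/528
8 + 1/(4289/528) = 8 + 528/4289 = 34840/4289
4 + 1/(34840/4289) = 4 + 4289/34840 = 143649/34840

143649/34840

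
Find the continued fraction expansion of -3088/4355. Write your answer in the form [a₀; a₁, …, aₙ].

-3088 = -1·4355 + 1267, so a_0 = -1
4355 = 3·1267 + 554, so a_1 = 3
1267 = 2·554 + 159, so a_2 = 2
554 = 3·159 + 77, so a_3 = 3
159 = 2·77 + 5, so a_4 = 2
77 = 15·5 + 2, so a_5 = 15
5 = 2·2 + 1, so a_6 = 2
2 = 2·1 + 0, so a_7 = 2

[-1; 3, 2, 3, 2, 15, 2, 2]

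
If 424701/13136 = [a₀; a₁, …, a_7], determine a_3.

1

424701 = 32·13136 + 4349, so a_0 = 32
13136 = 3·4349 + 89, so a_1 = 3
4349 = 48·89 + 77, so a_2 = 48
89 = 1·77 + 12, so a_3 = 1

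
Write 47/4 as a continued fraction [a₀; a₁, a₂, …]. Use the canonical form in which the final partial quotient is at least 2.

⌊47/4⌋ = 11, remainder 3
⌊4/3⌋ = 1, remainder 1
⌊3/1⌋ = 3, remainder 0

[11; 1, 3]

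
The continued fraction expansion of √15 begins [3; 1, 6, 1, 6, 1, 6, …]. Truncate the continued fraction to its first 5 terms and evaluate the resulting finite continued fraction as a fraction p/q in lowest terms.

213/55

Collapse the nested fraction from the inside out:
Start with 6.
1 + 1/(6/1) = 1 + 1/6 = 7/6
6 + 1/(7/6) = 6 + 6/7 = 48/7
1 + 1/(48/7) = 1 + 7/48 = 55/48
3 + 1/(55/48) = 3 + 48/55 = 213/55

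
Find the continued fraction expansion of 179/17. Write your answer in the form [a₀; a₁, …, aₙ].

[10; 1, 1, 8]

Run the Euclidean algorithm, recording each quotient:
⌊179/17⌋ = 10, remainder 9
⌊17/9⌋ = 1, remainder 8
⌊9/8⌋ = 1, remainder 1
⌊8/1⌋ = 8, remainder 0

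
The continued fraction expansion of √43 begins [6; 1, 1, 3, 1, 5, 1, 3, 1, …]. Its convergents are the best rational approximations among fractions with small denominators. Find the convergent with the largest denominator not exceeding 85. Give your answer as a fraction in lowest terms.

400/61

a_0 = 6: 6/1  (≤ bound)
a_1 = 1: 7/1  (≤ bound)
a_2 = 1: 13/2  (≤ bound)
a_3 = 3: 46/7  (≤ bound)
a_4 = 1: 59/9  (≤ bound)
a_5 = 5: 341/52  (≤ bound)
a_6 = 1: 400/61  (≤ bound)
a_7 = 3: 1541/235  (> 85, stop)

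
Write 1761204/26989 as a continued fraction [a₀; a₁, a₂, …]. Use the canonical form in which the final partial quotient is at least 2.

[65; 3, 1, 9, 14, 49]

Run the Euclidean algorithm, recording each quotient:
⌊1761204/26989⌋ = 65, remainder 6919
⌊26989/6919⌋ = 3, remainder 6232
⌊6919/6232⌋ = 1, remainder 687
⌊6232/687⌋ = 9, remainder 49
⌊687/49⌋ = 14, remainder 1
⌊49/1⌋ = 49, remainder 0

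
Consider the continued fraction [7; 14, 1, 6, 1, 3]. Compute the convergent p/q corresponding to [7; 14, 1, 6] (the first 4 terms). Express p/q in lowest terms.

735/104

a_0 = 7: 7/1
a_1 = 14: 99/14
a_2 = 1: 106/15
a_3 = 6: 735/104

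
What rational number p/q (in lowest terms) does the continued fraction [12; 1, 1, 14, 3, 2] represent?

2591/207

a_0 = 12: 12/1
a_1 = 1: 13/1
a_2 = 1: 25/2
a_3 = 14: 363/29
a_4 = 3: 1114/89
a_5 = 2: 2591/207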